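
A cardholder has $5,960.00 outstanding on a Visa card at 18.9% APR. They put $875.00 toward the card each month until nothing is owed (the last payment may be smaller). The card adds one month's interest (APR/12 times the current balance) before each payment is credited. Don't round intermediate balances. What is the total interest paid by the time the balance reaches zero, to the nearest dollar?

Monthly rate r = 18.9%/12 = 1.575% = 0.01575.
Payoff takes n = ⌈−ln(1 − rB₀/P)/ln(1+r)⌉ = ⌈7.262⌉ = 8 payments; the last is $230.41.
Total paid = 7·$875.00 + $230.41 = $6,355.41.
Total interest = total paid − principal = $6,355.41 − $5,960.00 = $395.41.

$395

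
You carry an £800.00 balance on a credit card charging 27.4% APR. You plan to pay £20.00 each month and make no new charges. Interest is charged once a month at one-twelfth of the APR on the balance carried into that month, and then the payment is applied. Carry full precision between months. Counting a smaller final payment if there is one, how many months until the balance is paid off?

109 months

Monthly rate r = 27.4%/12 = 2.28333% = 0.0228333.
Recurrence: B ← B·(1+r) − £20.00.
Month 1: interest £18.27; balance after payment £798.27.
Month 2: interest £18.23; balance after payment £796.49.
Closed form: n = −ln(1 − rB₀/P)/ln(1+r) = −ln(0.086667)/ln(1.02283) ≈ 108.329, so the balance reaches zero during payment 109.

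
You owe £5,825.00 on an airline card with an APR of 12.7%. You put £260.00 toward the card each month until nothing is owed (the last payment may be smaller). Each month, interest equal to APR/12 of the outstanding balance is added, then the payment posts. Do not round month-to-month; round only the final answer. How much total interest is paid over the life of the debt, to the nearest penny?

£859.15

Monthly rate r = 12.7%/12 = 1.05833% = 0.0105833.
Payoff takes n = ⌈−ln(1 − rB₀/P)/ln(1+r)⌉ = ⌈25.707⌉ = 26 payments; the last is £184.15.
Total paid = 25·£260.00 + £184.15 = £6,684.15.
Total interest = total paid − principal = £6,684.15 − £5,825.00 = £859.15.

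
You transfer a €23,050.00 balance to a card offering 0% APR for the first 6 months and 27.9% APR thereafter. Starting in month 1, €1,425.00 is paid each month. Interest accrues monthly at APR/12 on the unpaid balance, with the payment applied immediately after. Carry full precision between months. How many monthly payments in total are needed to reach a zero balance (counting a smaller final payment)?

Promo months 1–6 at r₀ = 0%/12 = 0; months 7+ at r₁ = 27.9%/12 = 0.02325.
After month 6 (no interest yet): B = €23,050.00 − 6·€1,425.00 = €14,500.00.
Then at r₁ with €1,425.00/mo: n₂ = −ln(1 − r₁·B/P)/ln(1+r₁) ≈ 11.75 → 12 more payments.

18 payments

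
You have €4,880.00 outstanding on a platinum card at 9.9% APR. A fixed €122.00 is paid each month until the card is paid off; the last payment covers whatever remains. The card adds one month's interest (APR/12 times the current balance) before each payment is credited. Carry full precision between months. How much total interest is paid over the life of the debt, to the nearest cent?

Monthly rate r = 9.9%/12 = 0.825% = 0.00825.
Payoff takes n = ⌈−ln(1 − rB₀/P)/ln(1+r)⌉ = ⌈48.743⌉ = 49 payments; the last is €90.71.
Total paid = 48·€122.00 + €90.71 = €5,946.71.
Total interest = total paid − principal = €5,946.71 − €4,880.00 = €1,066.71.

€1,066.71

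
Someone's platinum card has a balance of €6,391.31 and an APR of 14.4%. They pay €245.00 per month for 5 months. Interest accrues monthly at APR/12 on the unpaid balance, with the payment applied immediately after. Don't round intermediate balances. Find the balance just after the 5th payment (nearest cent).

Monthly rate r = 14.4%/12 = 1.2% = 0.012.
Each month: B ← B·(1+r) − €245.00.
Month 1: interest €76.70; balance after payment €6,223.01.
Month 2: interest €74.68; balance after payment €6,052.68.
Month 3: interest €72.63; balance after payment €5,880.31.
Month 4: interest €70.56; balance after payment €5,705.88.
Month 5: interest €68.47; balance after payment €5,529.35.

€5,529.35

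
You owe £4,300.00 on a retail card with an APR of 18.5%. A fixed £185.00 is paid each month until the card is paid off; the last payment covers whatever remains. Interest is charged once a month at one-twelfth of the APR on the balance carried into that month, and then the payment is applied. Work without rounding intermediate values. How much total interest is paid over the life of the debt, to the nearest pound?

Monthly rate r = 18.5%/12 = 1.54167% = 0.0154167.
Payoff takes n = ⌈−ln(1 − rB₀/P)/ln(1+r)⌉ = ⌈29.001⌉ = 30 payments; the last is £0.17.
Total paid = 29·£185.00 + £0.17 = £5,365.17.
Total interest = total paid − principal = £5,365.17 − £4,300.00 = £1,065.17.

£1,065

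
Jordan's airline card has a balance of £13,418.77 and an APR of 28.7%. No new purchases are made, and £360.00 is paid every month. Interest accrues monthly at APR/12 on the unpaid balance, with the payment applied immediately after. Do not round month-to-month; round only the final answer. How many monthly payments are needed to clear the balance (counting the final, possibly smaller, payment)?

Monthly rate r = 28.7%/12 = 2.39167% = 0.0239167.
Recurrence: B ← B·(1+r) − £360.00.
Month 1: interest £320.93; balance after payment £13,379.70.
Month 2: interest £320.00; balance after payment £13,339.70.
Closed form: n = −ln(1 − rB₀/P)/ln(1+r) = −ln(0.10852)/ln(1.02392) ≈ 93.962, so the balance reaches zero during payment 94.

94 payments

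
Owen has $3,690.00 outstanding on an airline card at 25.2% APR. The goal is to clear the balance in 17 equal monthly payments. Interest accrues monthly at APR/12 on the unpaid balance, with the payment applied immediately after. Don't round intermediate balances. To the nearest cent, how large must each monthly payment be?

$260.35

Monthly rate r = 25.2%/12 = 2.1% = 0.021.
Level-payment amortization: P = B₀·r / (1 − (1+r)^(−n)) = 3690.00·0.021 / (1 − 1.021^(−17)).
Denominator 1 − (1+r)^(−17) = 0.297635772.
P = 77.49 / 0.297635772 ≈ 260.35.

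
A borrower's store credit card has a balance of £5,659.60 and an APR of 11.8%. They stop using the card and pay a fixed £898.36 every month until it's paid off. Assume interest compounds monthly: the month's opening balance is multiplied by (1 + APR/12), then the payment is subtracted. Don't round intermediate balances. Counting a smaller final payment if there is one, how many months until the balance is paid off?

7 months

Monthly rate r = 11.8%/12 = 0.983333% = 0.00983333.
Recurrence: B ← B·(1+r) − £898.36.
Month 1: interest £55.65; balance after payment £4,816.89.
Month 2: interest £47.37; balance after payment £3,965.90.
Closed form: n = −ln(1 − rB₀/P)/ln(1+r) = −ln(0.93805)/ln(1.00983) ≈ 6.535, so the balance reaches zero during payment 7.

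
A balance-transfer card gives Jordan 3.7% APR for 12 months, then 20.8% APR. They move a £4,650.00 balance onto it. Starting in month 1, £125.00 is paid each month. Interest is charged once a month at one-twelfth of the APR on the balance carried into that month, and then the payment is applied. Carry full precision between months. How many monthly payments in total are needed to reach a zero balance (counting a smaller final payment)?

Promo months 1–12 at r₀ = 3.7%/12 = 0.00308333; months 13+ at r₁ = 20.8%/12 = 0.0173333.
After month 12: iterate B ← B·(1+r₀) − £125.00 for 12 months → £3,299.30.
Then at r₁ with £125.00/mo: n₂ = −ln(1 − r₁·B/P)/ln(1+r₁) ≈ 35.59 → 36 more payments.

48 payments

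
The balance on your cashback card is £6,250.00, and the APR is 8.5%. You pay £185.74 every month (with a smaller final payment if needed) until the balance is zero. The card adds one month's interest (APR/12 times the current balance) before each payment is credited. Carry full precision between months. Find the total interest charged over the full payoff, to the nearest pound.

Monthly rate r = 8.5%/12 = 0.708333% = 0.00708333.
Payoff takes n = ⌈−ln(1 − rB₀/P)/ln(1+r)⌉ = ⌈38.574⌉ = 39 payments; the last is £106.69.
Total paid = 38·£185.74 + £106.69 = £7,164.81.
Total interest = total paid − principal = £7,164.81 − £6,250.00 = £914.81.

£915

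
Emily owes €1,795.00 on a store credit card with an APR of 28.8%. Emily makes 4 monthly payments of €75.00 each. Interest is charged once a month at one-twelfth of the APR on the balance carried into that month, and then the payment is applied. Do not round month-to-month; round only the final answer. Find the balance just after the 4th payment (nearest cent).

€1,662.65

Monthly rate r = 28.8%/12 = 2.4% = 0.024.
Each month: B ← B·(1+r) − €75.00.
Month 1: interest €43.08; balance after payment €1,763.08.
Month 2: interest €42.31; balance after payment €1,730.39.
Month 3: interest €41.53; balance after payment €1,696.92.
Month 4: interest €40.73; balance after payment €1,662.65.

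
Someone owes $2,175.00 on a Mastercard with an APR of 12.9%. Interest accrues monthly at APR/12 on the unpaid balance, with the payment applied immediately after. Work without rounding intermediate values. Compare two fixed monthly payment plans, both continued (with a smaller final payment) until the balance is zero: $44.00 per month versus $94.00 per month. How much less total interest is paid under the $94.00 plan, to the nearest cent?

$604.79

Monthly rate r = 12.9%/12 = 1.075% = 0.01075.
At $44.00/mo: n = ⌈−ln(1 − rB₀/P)/ln(1+r)⌉ = 71 payments (last $39.13); total interest = total paid − $2,175.00 = $944.13.
At $94.00/mo: 27 payments (last $70.34); total interest $339.34.
Interest saved = $944.13 − $339.34 = $604.79.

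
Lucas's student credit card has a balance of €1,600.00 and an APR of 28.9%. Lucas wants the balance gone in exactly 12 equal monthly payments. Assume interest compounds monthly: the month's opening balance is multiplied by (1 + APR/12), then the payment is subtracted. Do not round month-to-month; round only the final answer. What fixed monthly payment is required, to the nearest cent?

Monthly rate r = 28.9%/12 = 2.40833% = 0.0240833.
Level-payment amortization: P = B₀·r / (1 − (1+r)^(−n)) = 1600.00·0.0240833 / (1 − 1.02408^(−12)).
Denominator 1 − (1+r)^(−12) = 0.248417911.
P = 38.5333 / 0.248417911 ≈ 155.11.

€155.11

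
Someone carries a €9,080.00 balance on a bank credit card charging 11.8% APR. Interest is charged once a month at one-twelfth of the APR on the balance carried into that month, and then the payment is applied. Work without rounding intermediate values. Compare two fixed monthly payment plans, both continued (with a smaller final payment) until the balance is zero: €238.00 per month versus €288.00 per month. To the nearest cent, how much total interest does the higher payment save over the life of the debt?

€515.38

Monthly rate r = 11.8%/12 = 0.983333% = 0.00983333.
At €238.00/mo: n = ⌈−ln(1 − rB₀/P)/ln(1+r)⌉ = 49 payments (last €13.58); total interest = total paid − €9,080.00 = €2,357.58.
At €288.00/mo: 38 payments (last €266.20); total interest €1,842.20.
Interest saved = €2,357.58 − €1,842.20 = €515.38.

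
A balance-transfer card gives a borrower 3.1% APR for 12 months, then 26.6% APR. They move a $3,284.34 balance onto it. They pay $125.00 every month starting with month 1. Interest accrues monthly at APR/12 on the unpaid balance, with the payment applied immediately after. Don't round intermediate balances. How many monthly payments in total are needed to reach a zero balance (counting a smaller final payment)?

31 payments

Promo months 1–12 at r₀ = 3.1%/12 = 0.00258333; months 13+ at r₁ = 26.6%/12 = 0.0221667.
After month 12: iterate B ← B·(1+r₀) − $125.00 for 12 months → $1,866.12.
Then at r₁ with $125.00/mo: n₂ = −ln(1 − r₁·B/P)/ln(1+r₁) ≈ 18.33 → 19 more payments.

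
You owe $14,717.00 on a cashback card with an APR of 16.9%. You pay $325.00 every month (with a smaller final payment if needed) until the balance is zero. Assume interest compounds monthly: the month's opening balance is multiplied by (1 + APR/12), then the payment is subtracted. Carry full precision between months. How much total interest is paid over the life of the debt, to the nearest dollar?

$8,880

Monthly rate r = 16.9%/12 = 1.40833% = 0.0140833.
Payoff takes n = ⌈−ln(1 − rB₀/P)/ln(1+r)⌉ = ⌈72.605⌉ = 73 payments; the last is $197.09.
Total paid = 72·$325.00 + $197.09 = $23,597.09.
Total interest = total paid − principal = $23,597.09 − $14,717.00 = $8,880.09.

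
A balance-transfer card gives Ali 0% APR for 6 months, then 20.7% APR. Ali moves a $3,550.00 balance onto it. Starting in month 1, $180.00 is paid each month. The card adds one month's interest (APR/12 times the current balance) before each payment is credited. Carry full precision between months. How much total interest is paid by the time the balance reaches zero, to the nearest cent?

$373.08

Promo months 1–6 at r₀ = 0%/12 = 0; months 7+ at r₁ = 20.7%/12 = 0.01725.
After month 6 (no interest yet): B = $3,550.00 − 6·$180.00 = $2,470.00.
Then at r₁ with $180.00/mo: n₂ = −ln(1 − r₁·B/P)/ln(1+r₁) ≈ 15.79 → 16 more payments.
Total paid = 21·$180.00 + $143.08 = $3,923.08; interest = $3,923.08 − $3,550.00 = $373.08.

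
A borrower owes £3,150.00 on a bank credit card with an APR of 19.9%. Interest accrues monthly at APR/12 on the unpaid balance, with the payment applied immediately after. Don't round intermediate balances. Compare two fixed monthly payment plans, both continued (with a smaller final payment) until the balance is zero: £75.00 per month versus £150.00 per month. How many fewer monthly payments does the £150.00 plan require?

Monthly rate r = 19.9%/12 = 1.65833% = 0.0165833.
At £75.00/mo: n = ⌈−ln(1 − rB₀/P)/ln(1+r)⌉ = 73 payments (last £37.39); total interest = total paid − £3,150.00 = £2,287.39.
At £150.00/mo: 27 payments (last £4.26); total interest £754.26.
Payments saved = 73 − 27 = 46.

46 fewer payments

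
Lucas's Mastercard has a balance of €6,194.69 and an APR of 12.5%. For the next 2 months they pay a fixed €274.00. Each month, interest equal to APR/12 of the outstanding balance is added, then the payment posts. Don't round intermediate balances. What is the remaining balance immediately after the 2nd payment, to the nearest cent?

Monthly rate r = 12.5%/12 = 1.04167% = 0.0104167.
Each month: B ← B·(1+r) − €274.00.
Month 1: interest €64.53; balance after payment €5,985.22.
Month 2: interest €62.35; balance after payment €5,773.56.

€5,773.56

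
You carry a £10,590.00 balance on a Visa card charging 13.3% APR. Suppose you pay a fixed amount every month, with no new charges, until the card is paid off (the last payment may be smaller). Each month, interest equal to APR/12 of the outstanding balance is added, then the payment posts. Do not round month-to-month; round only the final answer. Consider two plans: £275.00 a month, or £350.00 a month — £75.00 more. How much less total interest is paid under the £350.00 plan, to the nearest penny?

Monthly rate r = 13.3%/12 = 1.10833% = 0.0110833.
At £275.00/mo: n = ⌈−ln(1 − rB₀/P)/ln(1+r)⌉ = 51 payments (last £135.56); total interest = total paid − £10,590.00 = £3,295.56.
At £350.00/mo: 38 payments (last £21.30); total interest £2,381.30.
Interest saved = £3,295.56 − £2,381.30 = £914.26.

£914.26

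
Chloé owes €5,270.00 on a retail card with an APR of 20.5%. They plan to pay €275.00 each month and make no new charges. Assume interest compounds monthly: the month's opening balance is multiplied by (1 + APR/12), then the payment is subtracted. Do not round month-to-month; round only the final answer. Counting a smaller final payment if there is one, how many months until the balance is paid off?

24 months

Monthly rate r = 20.5%/12 = 1.70833% = 0.0170833.
Recurrence: B ← B·(1+r) − €275.00.
Month 1: interest €90.03; balance after payment €5,085.03.
Month 2: interest €86.87; balance after payment €4,896.90.
Closed form: n = −ln(1 − rB₀/P)/ln(1+r) = −ln(0.67262)/ln(1.01708) ≈ 23.412, so the balance reaches zero during payment 24.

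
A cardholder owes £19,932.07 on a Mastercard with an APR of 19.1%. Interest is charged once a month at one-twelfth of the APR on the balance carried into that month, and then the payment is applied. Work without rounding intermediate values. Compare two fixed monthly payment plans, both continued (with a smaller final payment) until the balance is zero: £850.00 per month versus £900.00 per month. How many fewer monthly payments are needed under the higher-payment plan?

Monthly rate r = 19.1%/12 = 1.59167% = 0.0159167.
At £850.00/mo: n = ⌈−ln(1 − rB₀/P)/ln(1+r)⌉ = 30 payments (last £498.97); total interest = total paid − £19,932.07 = £5,216.90.
At £900.00/mo: 28 payments (last £473.35); total interest £4,841.28.
Payments saved = 30 − 28 = 2.

2 fewer payments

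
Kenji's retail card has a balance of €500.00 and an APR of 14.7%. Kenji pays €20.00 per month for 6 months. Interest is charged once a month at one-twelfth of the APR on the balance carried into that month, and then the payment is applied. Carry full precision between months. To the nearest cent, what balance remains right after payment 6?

Monthly rate r = 14.7%/12 = 1.225% = 0.01225.
Each month: B ← B·(1+r) − €20.00.
Month 1: interest €6.12; balance after payment €486.12.
Month 2: interest €5.96; balance after payment €472.08.
Month 3: interest €5.78; balance after payment €457.86.
Month 4: interest €5.61; balance after payment €443.47.
Month 5: interest €5.43; balance after payment €428.90.
Month 6: interest €5.25; balance after payment €414.16.

€414.16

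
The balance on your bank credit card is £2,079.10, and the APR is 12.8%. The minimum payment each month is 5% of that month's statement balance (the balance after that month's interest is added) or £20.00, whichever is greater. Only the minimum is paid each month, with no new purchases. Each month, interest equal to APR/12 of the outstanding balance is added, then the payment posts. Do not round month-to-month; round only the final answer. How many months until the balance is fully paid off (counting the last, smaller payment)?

64 months

Monthly rate r = 12.8%/12 = 1.06667% = 0.0106667.
While 5% of the post-interest balance exceeds £20.00, each month B ← (B·(1+r))·(1 − 0.05), i.e. B shrinks by the factor (1+r)·0.95 = 0.96013.
This holds for months 1–41. Entering month 42 the balance is £392.16; 5% of the post-interest balance is now below £20.00, so the flat £20.00 minimum applies from here.
From month 42 a fixed £20.00 at rate r clears £392.16 in 23 more payments. Total: 41 + 23 = 64 months.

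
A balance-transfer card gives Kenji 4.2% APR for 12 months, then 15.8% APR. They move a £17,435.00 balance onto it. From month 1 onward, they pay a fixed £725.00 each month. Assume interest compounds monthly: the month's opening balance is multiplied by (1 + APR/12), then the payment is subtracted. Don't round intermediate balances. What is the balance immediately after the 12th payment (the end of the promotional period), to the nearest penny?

Promo months 1–12 at r₀ = 4.2%/12 = 0.0035; months 13+ at r₁ = 15.8%/12 = 0.0131667.
After month 12: iterate B ← B·(1+r₀) − £725.00 for 12 months → £9,312.09.

£9,312.09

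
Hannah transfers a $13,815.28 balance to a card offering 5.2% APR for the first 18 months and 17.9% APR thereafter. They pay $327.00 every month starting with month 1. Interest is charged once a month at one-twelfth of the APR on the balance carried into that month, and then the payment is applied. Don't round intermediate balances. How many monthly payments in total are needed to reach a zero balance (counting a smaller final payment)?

53 payments

Promo months 1–18 at r₀ = 5.2%/12 = 0.00433333; months 19+ at r₁ = 17.9%/12 = 0.0149167.
After month 18: iterate B ← B·(1+r₀) − $327.00 for 18 months → $8,825.60.
Then at r₁ with $327.00/mo: n₂ = −ln(1 − r₁·B/P)/ln(1+r₁) ≈ 34.79 → 35 more payments.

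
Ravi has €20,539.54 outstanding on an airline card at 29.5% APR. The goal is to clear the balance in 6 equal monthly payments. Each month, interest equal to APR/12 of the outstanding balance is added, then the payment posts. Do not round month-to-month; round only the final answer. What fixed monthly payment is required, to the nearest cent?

Monthly rate r = 29.5%/12 = 2.45833% = 0.0245833.
Level-payment amortization: P = B₀·r / (1 − (1+r)^(−n)) = 20539.54·0.0245833 / (1 − 1.02458^(−6)).
Denominator 1 − (1+r)^(−6) = 0.135596975.
P = 504.93 / 0.135596975 ≈ 3723.76.

€3,723.76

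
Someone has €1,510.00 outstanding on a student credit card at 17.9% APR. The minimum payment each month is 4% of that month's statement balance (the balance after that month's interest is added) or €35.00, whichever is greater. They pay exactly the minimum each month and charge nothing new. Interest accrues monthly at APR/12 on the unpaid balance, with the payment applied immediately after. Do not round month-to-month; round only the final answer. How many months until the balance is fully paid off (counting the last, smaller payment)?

Monthly rate r = 17.9%/12 = 1.49167% = 0.0149167.
While 4% of the post-interest balance exceeds €35.00, each month B ← (B·(1+r))·(1 − 0.04), i.e. B shrinks by the factor (1+r)·0.96 = 0.97432.
This holds for months 1–22. Entering month 23 the balance is €851.95; 4% of the post-interest balance is now below €35.00, so the flat €35.00 minimum applies from here.
From month 23 a fixed €35.00 at rate r clears €851.95 in 31 more payments. Total: 22 + 31 = 53 months.

53 months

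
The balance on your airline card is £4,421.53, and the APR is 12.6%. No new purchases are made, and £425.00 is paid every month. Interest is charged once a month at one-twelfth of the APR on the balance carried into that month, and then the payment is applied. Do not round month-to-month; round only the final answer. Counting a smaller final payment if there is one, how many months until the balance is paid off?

Monthly rate r = 12.6%/12 = 1.05% = 0.0105.
Recurrence: B ← B·(1+r) − £425.00.
Month 1: interest £46.43; balance after payment £4,042.96.
Month 2: interest £42.45; balance after payment £3,660.41.
Closed form: n = −ln(1 − rB₀/P)/ln(1+r) = −ln(0.89076)/ln(1.0105) ≈ 11.075, so the balance reaches zero during payment 12.

12 payments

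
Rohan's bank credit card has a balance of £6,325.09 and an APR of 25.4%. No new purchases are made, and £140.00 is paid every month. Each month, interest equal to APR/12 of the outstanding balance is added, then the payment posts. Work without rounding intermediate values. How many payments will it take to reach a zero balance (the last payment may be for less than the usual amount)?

150 payments

Monthly rate r = 25.4%/12 = 2.11667% = 0.0211667.
Recurrence: B ← B·(1+r) − £140.00.
Month 1: interest £133.88; balance after payment £6,318.97.
Month 2: interest £133.75; balance after payment £6,312.72.
Closed form: n = −ln(1 − rB₀/P)/ln(1+r) = −ln(0.043707)/ln(1.02117) ≈ 149.446, so the balance reaches zero during payment 150.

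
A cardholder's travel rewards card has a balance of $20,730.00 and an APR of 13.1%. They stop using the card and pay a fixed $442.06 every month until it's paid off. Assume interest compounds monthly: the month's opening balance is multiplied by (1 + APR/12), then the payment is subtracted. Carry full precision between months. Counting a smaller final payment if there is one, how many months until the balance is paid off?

67 months

Monthly rate r = 13.1%/12 = 1.09167% = 0.0109167.
Recurrence: B ← B·(1+r) − $442.06.
Month 1: interest $226.30; balance after payment $20,514.24.
Month 2: interest $223.95; balance after payment $20,296.13.
Closed form: n = −ln(1 − rB₀/P)/ln(1+r) = −ln(0.48807)/ln(1.01092) ≈ 66.064, so the balance reaches zero during payment 67.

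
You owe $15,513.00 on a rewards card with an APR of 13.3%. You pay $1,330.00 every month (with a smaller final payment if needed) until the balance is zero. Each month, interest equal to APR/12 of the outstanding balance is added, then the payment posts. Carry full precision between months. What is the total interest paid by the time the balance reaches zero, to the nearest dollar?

Monthly rate r = 13.3%/12 = 1.10833% = 0.0110833.
Payoff takes n = ⌈−ln(1 − rB₀/P)/ln(1+r)⌉ = ⌈12.559⌉ = 13 payments; the last is $745.18.
Total paid = 12·$1,330.00 + $745.18 = $16,705.18.
Total interest = total paid − principal = $16,705.18 − $15,513.00 = $1,192.18.

$1,192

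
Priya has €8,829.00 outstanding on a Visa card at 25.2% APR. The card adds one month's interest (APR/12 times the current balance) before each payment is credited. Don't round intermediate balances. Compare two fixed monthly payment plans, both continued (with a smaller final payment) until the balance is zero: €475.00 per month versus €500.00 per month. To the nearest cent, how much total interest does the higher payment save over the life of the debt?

€162.51

Monthly rate r = 25.2%/12 = 2.1% = 0.021.
At €475.00/mo: n = ⌈−ln(1 − rB₀/P)/ln(1+r)⌉ = 24 payments (last €385.80); total interest = total paid − €8,829.00 = €2,481.80.
At €500.00/mo: 23 payments (last €148.29); total interest €2,319.29.
Interest saved = €2,481.80 − €2,319.29 = €162.51.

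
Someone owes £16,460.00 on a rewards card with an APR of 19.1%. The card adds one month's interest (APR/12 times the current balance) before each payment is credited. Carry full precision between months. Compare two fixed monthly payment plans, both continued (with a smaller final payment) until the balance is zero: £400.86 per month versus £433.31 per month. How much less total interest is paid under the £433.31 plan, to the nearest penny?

Monthly rate r = 19.1%/12 = 1.59167% = 0.0159167.
At £400.86/mo: n = ⌈−ln(1 − rB₀/P)/ln(1+r)⌉ = 68 payments (last £52.22); total interest = total paid − £16,460.00 = £10,449.84.
At £433.31/mo: 59 payments (last £330.27); total interest £9,002.25.
Interest saved = £10,449.84 − £9,002.25 = £1,447.59.

£1,447.59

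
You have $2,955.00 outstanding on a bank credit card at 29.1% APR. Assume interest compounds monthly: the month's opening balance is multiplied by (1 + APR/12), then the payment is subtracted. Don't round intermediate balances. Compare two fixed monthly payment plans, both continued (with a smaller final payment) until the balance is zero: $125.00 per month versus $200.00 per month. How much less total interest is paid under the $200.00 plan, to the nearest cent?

$739.55

Monthly rate r = 29.1%/12 = 2.425% = 0.02425.
At $125.00/mo: n = ⌈−ln(1 − rB₀/P)/ln(1+r)⌉ = 36 payments (last $68.09); total interest = total paid − $2,955.00 = $1,488.09.
At $200.00/mo: 19 payments (last $103.54); total interest $748.54.
Interest saved = $1,488.09 − $748.54 = $739.55.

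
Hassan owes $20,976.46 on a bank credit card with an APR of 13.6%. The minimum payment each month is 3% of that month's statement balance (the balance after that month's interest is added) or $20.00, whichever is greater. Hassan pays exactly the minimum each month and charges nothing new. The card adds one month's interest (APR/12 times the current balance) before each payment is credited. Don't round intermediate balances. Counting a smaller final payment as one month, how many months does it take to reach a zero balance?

Monthly rate r = 13.6%/12 = 1.13333% = 0.0113333.
While 3% of the post-interest balance exceeds $20.00, each month B ← (B·(1+r))·(1 − 0.03), i.e. B shrinks by the factor (1+r)·0.97 = 0.98099.
This holds for months 1–181. Entering month 182 the balance is $650.56; 3% of the post-interest balance is now below $20.00, so the flat $20.00 minimum applies from here.
From month 182 a fixed $20.00 at rate r clears $650.56 in 41 more payments. Total: 181 + 41 = 222 months.

222 months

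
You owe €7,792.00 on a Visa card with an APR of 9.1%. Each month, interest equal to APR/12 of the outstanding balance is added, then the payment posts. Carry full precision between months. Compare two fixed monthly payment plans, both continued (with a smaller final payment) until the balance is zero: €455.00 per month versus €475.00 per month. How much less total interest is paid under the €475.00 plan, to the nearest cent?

€25.59

Monthly rate r = 9.1%/12 = 0.758333% = 0.00758333.
At €455.00/mo: n = ⌈−ln(1 − rB₀/P)/ln(1+r)⌉ = 19 payments (last €188.55); total interest = total paid − €7,792.00 = €586.55.
At €475.00/mo: 18 payments (last €277.96); total interest €560.96.
Interest saved = €586.55 − €560.96 = €25.59.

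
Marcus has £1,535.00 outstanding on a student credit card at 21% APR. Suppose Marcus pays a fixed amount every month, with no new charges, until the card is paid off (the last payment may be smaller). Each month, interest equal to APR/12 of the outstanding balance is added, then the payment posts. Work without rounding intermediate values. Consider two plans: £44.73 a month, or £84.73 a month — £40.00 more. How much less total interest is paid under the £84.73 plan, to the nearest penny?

Monthly rate r = 21%/12 = 1.75% = 0.0175.
At £44.73/mo: n = ⌈−ln(1 − rB₀/P)/ln(1+r)⌉ = 53 payments (last £40.08); total interest = total paid − £1,535.00 = £831.04.
At £84.73/mo: 22 payments (last £83.00); total interest £327.33.
Interest saved = £831.04 − £327.33 = £503.71.

£503.71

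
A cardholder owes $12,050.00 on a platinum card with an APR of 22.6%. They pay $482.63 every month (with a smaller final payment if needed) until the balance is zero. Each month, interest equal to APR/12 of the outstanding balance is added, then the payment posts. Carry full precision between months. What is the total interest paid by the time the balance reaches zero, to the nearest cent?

Monthly rate r = 22.6%/12 = 1.88333% = 0.0188333.
Payoff takes n = ⌈−ln(1 − rB₀/P)/ln(1+r)⌉ = ⌈34.049⌉ = 35 payments; the last is $23.82.
Total paid = 34·$482.63 + $23.82 = $16,433.24.
Total interest = total paid − principal = $16,433.24 − $12,050.00 = $4,383.24.

$4,383.24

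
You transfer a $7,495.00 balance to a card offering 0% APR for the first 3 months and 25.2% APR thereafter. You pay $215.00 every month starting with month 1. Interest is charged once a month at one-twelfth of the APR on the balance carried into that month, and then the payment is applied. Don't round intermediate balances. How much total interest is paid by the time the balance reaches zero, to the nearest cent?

Promo months 1–3 at r₀ = 0%/12 = 0; months 4+ at r₁ = 25.2%/12 = 0.021.
After month 3 (no interest yet): B = $7,495.00 − 3·$215.00 = $6,850.00.
Then at r₁ with $215.00/mo: n₂ = −ln(1 − r₁·B/P)/ln(1+r₁) ≈ 53.21 → 54 more payments.
Total paid = 56·$215.00 + $45.61 = $12,085.61; interest = $12,085.61 − $7,495.00 = $4,590.61.

$4,590.61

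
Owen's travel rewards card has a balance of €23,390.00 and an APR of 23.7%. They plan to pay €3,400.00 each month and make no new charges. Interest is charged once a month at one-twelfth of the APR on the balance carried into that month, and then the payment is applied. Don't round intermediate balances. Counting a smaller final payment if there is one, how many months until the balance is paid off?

8 payments

Monthly rate r = 23.7%/12 = 1.975% = 0.01975.
Recurrence: B ← B·(1+r) − €3,400.00.
Month 1: interest €461.95; balance after payment €20,451.95.
Month 2: interest €403.93; balance after payment €17,455.88.
Closed form: n = −ln(1 − rB₀/P)/ln(1+r) = −ln(0.86413)/ln(1.01975) ≈ 7.467, so the balance reaches zero during payment 8.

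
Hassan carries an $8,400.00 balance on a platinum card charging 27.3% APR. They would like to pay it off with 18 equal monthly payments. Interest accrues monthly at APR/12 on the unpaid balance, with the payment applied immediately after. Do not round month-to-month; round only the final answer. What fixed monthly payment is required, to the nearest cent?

$573.94

Monthly rate r = 27.3%/12 = 2.275% = 0.02275.
Level-payment amortization: P = B₀·r / (1 − (1+r)^(−n)) = 8400.00·0.02275 / (1 − 1.02275^(−18)).
Denominator 1 − (1+r)^(−18) = 0.332964093.
P = 191.1 / 0.332964093 ≈ 573.94.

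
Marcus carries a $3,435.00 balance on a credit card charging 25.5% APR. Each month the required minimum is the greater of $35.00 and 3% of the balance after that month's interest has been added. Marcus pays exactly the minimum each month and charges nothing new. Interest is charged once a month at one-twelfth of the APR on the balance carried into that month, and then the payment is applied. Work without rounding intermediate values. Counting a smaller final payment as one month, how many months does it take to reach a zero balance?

Monthly rate r = 25.5%/12 = 2.125% = 0.02125.
While 3% of the post-interest balance exceeds $35.00, each month B ← (B·(1+r))·(1 − 0.03), i.e. B shrinks by the factor (1+r)·0.97 = 0.99061.
This holds for months 1–117. Entering month 118 the balance is $1,139.39; 3% of the post-interest balance is now below $35.00, so the flat $35.00 minimum applies from here.
From month 118 a fixed $35.00 at rate r clears $1,139.39 in 56 more payments. Total: 117 + 56 = 173 months.

173 months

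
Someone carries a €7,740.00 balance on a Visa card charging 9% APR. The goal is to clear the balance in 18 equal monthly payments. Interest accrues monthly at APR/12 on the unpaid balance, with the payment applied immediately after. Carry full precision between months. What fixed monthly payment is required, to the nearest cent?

Monthly rate r = 9%/12 = 0.75% = 0.0075.
Level-payment amortization: P = B₀·r / (1 − (1+r)^(−n)) = 7740.00·0.0075 / (1 − 1.0075^(−18)).
Denominator 1 − (1+r)^(−18) = 0.125843858.
P = 58.05 / 0.125843858 ≈ 461.29.

€461.29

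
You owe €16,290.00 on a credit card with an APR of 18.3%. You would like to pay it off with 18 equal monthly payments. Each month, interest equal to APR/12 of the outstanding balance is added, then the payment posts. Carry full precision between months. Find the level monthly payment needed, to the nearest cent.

€1,041.73

Monthly rate r = 18.3%/12 = 1.525% = 0.01525.
Level-payment amortization: P = B₀·r / (1 − (1+r)^(−n)) = 16290.00·0.01525 / (1 − 1.01525^(−18)).
Denominator 1 − (1+r)^(−18) = 0.238471725.
P = 248.423 / 0.238471725 ≈ 1041.73.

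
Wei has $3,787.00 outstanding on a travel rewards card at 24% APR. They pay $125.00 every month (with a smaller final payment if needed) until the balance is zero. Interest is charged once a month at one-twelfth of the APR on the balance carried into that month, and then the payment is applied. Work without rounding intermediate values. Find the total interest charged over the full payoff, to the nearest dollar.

Monthly rate r = 24%/12 = 2% = 0.02.
Payoff takes n = ⌈−ln(1 − rB₀/P)/ln(1+r)⌉ = ⌈47.024⌉ = 48 payments; the last is $3.05.
Total paid = 47·$125.00 + $3.05 = $5,878.05.
Total interest = total paid − principal = $5,878.05 − $3,787.00 = $2,091.05.

$2,091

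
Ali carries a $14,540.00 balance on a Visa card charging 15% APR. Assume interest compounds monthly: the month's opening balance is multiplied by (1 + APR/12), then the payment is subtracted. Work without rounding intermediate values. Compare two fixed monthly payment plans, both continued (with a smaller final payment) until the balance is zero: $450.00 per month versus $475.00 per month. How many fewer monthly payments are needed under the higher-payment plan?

Monthly rate r = 15%/12 = 1.25% = 0.0125.
At $450.00/mo: n = ⌈−ln(1 − rB₀/P)/ln(1+r)⌉ = 42 payments (last $290.61); total interest = total paid − $14,540.00 = $4,200.61.
At $475.00/mo: 39 payments (last $391.73); total interest $3,901.73.
Payments saved = 42 − 39 = 3.

3 fewer payments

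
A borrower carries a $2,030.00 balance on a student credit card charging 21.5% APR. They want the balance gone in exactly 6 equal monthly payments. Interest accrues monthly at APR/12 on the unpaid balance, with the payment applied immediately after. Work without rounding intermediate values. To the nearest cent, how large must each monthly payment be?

Monthly rate r = 21.5%/12 = 1.79167% = 0.0179167.
Level-payment amortization: P = B₀·r / (1 − (1+r)^(−n)) = 2030.00·0.0179167 / (1 − 1.01792^(−6)).
Denominator 1 − (1+r)^(−6) = 0.101068398.
P = 36.3708 / 0.101068398 ≈ 359.86.

$359.86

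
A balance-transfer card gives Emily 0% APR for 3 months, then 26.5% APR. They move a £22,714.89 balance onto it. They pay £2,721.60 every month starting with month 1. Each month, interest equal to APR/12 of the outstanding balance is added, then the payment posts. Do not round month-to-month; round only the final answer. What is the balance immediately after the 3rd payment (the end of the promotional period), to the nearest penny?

£14,550.09

Promo months 1–3 at r₀ = 0%/12 = 0; months 4+ at r₁ = 26.5%/12 = 0.0220833.
After month 3 (no interest yet): B = £22,714.89 − 3·£2,721.60 = £14,550.09.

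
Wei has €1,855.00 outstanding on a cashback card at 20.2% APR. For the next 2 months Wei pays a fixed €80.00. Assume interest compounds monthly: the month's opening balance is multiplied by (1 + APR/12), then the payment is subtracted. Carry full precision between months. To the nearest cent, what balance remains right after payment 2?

€1,756.63

Monthly rate r = 20.2%/12 = 1.68333% = 0.0168333.
Each month: B ← B·(1+r) − €80.00.
Month 1: interest €31.23; balance after payment €1,806.23.
Month 2: interest €30.40; balance after payment €1,756.63.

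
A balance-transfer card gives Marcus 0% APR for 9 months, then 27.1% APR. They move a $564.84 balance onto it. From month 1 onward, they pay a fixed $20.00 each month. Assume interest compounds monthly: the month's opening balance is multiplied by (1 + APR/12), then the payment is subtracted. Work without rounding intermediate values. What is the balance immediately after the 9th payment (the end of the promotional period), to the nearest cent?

$384.84

Promo months 1–9 at r₀ = 0%/12 = 0; months 10+ at r₁ = 27.1%/12 = 0.0225833.
After month 9 (no interest yet): B = $564.84 − 9·$20.00 = $384.84.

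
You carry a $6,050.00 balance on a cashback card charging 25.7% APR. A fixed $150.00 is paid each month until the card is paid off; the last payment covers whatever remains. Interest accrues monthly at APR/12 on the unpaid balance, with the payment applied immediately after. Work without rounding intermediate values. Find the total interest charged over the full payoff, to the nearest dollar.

$8,063

Monthly rate r = 25.7%/12 = 2.14167% = 0.0214167.
Payoff takes n = ⌈−ln(1 − rB₀/P)/ln(1+r)⌉ = ⌈94.083⌉ = 95 payments; the last is $12.58.
Total paid = 94·$150.00 + $12.58 = $14,112.58.
Total interest = total paid − principal = $14,112.58 − $6,050.00 = $8,062.58.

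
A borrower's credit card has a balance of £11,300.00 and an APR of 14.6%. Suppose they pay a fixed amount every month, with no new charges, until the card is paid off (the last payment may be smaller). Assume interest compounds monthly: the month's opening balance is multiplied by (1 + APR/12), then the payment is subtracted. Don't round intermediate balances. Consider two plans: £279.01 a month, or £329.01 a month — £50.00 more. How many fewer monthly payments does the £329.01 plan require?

12 fewer payments

Monthly rate r = 14.6%/12 = 1.21667% = 0.0121667.
At £279.01/mo: n = ⌈−ln(1 − rB₀/P)/ln(1+r)⌉ = 57 payments (last £35.66); total interest = total paid − £11,300.00 = £4,360.22.
At £329.01/mo: 45 payments (last £244.10); total interest £3,420.54.
Payments saved = 57 − 45 = 12.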